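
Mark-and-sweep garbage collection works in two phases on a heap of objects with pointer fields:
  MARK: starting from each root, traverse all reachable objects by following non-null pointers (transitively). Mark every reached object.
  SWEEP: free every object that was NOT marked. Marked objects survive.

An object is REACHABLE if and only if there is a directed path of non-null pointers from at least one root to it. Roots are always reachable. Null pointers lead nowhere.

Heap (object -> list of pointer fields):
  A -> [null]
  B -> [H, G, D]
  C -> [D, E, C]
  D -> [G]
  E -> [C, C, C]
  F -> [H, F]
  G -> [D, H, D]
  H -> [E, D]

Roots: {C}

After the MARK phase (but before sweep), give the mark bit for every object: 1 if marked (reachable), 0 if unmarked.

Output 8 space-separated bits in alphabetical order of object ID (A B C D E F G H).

Roots: C
Mark C: refs=D E C, marked=C
Mark D: refs=G, marked=C D
Mark E: refs=C C C, marked=C D E
Mark G: refs=D H D, marked=C D E G
Mark H: refs=E D, marked=C D E G H
Unmarked (collected): A B F

Answer: 0 0 1 1 1 0 1 1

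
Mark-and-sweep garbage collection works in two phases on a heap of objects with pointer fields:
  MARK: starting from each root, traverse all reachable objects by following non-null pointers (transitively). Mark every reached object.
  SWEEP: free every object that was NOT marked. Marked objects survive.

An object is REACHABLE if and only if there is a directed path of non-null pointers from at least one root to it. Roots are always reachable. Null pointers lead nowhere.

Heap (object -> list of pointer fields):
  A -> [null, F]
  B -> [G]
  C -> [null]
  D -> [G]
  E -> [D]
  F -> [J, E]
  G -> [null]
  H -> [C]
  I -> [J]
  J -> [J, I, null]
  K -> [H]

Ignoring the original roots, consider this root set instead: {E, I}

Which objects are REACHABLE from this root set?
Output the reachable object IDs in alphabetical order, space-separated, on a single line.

Answer: D E G I J

Derivation:
Roots: E I
Mark E: refs=D, marked=E
Mark I: refs=J, marked=E I
Mark D: refs=G, marked=D E I
Mark J: refs=J I null, marked=D E I J
Mark G: refs=null, marked=D E G I J
Unmarked (collected): A B C F H K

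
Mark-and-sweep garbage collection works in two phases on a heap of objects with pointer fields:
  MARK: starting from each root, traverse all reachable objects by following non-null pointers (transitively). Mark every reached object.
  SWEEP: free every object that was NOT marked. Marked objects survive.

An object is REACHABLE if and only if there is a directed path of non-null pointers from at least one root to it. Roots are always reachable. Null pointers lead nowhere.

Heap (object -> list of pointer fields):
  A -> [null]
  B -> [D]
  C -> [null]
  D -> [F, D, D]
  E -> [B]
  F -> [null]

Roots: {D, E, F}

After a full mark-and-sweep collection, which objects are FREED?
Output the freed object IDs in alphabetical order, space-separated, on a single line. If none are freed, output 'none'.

Roots: D E F
Mark D: refs=F D D, marked=D
Mark E: refs=B, marked=D E
Mark F: refs=null, marked=D E F
Mark B: refs=D, marked=B D E F
Unmarked (collected): A C

Answer: A C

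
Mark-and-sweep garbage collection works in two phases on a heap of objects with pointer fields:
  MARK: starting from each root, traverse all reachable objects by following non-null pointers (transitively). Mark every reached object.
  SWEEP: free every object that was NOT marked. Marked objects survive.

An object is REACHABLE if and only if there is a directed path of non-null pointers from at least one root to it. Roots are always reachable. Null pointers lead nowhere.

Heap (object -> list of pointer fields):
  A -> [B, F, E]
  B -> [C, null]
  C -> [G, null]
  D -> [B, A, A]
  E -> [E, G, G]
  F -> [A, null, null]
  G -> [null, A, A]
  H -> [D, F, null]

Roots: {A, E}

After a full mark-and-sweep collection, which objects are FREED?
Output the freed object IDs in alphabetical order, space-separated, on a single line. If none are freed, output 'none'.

Answer: D H

Derivation:
Roots: A E
Mark A: refs=B F E, marked=A
Mark E: refs=E G G, marked=A E
Mark B: refs=C null, marked=A B E
Mark F: refs=A null null, marked=A B E F
Mark G: refs=null A A, marked=A B E F G
Mark C: refs=G null, marked=A B C E F G
Unmarked (collected): D H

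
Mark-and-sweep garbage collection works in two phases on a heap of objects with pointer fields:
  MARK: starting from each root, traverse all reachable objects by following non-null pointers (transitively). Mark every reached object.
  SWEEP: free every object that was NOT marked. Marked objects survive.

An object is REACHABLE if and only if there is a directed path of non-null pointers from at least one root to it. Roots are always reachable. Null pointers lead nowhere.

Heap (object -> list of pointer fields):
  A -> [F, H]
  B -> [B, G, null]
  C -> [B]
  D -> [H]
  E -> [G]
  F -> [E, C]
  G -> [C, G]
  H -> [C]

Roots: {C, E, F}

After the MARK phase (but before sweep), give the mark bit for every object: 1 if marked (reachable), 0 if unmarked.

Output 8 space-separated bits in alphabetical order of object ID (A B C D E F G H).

Roots: C E F
Mark C: refs=B, marked=C
Mark E: refs=G, marked=C E
Mark F: refs=E C, marked=C E F
Mark B: refs=B G null, marked=B C E F
Mark G: refs=C G, marked=B C E F G
Unmarked (collected): A D H

Answer: 0 1 1 0 1 1 1 0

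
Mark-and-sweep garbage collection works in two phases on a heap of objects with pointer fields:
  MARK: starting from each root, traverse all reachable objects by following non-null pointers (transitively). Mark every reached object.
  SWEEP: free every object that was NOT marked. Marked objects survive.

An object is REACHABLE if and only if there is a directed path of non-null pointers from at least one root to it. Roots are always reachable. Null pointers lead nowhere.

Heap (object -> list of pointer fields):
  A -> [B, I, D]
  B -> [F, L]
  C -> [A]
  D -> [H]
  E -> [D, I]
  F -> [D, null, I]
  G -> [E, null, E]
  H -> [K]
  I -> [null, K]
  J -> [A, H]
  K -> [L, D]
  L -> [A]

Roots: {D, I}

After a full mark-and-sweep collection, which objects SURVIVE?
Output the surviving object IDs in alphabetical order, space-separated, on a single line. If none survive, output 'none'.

Roots: D I
Mark D: refs=H, marked=D
Mark I: refs=null K, marked=D I
Mark H: refs=K, marked=D H I
Mark K: refs=L D, marked=D H I K
Mark L: refs=A, marked=D H I K L
Mark A: refs=B I D, marked=A D H I K L
Mark B: refs=F L, marked=A B D H I K L
Mark F: refs=D null I, marked=A B D F H I K L
Unmarked (collected): C E G J

Answer: A B D F H I K L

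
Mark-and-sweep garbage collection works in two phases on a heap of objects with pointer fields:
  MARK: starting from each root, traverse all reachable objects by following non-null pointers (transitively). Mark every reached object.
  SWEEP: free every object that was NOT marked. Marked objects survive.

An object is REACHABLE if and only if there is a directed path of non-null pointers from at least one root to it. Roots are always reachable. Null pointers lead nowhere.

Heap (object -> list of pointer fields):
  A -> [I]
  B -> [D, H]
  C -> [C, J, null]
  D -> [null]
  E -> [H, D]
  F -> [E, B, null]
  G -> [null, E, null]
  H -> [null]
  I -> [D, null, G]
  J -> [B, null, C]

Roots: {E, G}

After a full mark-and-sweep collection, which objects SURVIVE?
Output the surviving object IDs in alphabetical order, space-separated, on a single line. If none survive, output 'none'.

Answer: D E G H

Derivation:
Roots: E G
Mark E: refs=H D, marked=E
Mark G: refs=null E null, marked=E G
Mark H: refs=null, marked=E G H
Mark D: refs=null, marked=D E G H
Unmarked (collected): A B C F I J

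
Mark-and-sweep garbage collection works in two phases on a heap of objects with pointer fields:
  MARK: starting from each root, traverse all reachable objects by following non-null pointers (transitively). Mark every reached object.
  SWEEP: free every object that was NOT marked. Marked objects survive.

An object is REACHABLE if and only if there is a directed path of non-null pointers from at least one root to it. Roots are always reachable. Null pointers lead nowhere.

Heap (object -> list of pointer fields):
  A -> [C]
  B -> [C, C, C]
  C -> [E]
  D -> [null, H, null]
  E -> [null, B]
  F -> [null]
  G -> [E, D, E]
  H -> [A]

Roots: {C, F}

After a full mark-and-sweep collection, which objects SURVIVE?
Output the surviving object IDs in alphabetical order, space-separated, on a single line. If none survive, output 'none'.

Answer: B C E F

Derivation:
Roots: C F
Mark C: refs=E, marked=C
Mark F: refs=null, marked=C F
Mark E: refs=null B, marked=C E F
Mark B: refs=C C C, marked=B C E F
Unmarked (collected): A D G H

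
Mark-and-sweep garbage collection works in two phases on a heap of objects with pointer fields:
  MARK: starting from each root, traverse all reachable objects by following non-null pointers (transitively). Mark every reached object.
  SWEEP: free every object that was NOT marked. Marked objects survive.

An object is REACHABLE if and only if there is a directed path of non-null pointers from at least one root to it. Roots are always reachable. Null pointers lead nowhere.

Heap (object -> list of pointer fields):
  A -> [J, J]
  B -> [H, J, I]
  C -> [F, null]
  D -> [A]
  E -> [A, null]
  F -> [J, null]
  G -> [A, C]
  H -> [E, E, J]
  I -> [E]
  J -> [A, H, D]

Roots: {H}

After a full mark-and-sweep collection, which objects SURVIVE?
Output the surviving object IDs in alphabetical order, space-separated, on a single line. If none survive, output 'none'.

Roots: H
Mark H: refs=E E J, marked=H
Mark E: refs=A null, marked=E H
Mark J: refs=A H D, marked=E H J
Mark A: refs=J J, marked=A E H J
Mark D: refs=A, marked=A D E H J
Unmarked (collected): B C F G I

Answer: A D E H J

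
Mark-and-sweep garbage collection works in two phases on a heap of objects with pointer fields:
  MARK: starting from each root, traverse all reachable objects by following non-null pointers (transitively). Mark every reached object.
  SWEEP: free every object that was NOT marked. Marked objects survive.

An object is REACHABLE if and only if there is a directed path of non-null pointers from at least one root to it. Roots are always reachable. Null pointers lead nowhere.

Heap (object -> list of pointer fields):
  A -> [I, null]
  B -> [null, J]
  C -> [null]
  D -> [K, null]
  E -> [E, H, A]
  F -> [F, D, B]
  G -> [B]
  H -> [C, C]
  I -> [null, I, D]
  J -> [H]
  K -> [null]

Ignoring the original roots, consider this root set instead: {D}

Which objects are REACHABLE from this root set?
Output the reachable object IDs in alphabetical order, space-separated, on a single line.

Roots: D
Mark D: refs=K null, marked=D
Mark K: refs=null, marked=D K
Unmarked (collected): A B C E F G H I J

Answer: D K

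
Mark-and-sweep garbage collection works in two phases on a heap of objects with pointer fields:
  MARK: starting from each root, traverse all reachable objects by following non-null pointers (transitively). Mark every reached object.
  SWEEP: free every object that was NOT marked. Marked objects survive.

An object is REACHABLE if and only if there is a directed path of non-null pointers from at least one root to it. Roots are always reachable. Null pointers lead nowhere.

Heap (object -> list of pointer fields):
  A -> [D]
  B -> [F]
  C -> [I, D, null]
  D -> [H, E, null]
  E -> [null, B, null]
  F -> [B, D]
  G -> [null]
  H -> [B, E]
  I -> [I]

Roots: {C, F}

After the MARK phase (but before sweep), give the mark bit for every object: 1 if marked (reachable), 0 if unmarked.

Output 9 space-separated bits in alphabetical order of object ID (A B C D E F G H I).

Answer: 0 1 1 1 1 1 0 1 1

Derivation:
Roots: C F
Mark C: refs=I D null, marked=C
Mark F: refs=B D, marked=C F
Mark I: refs=I, marked=C F I
Mark D: refs=H E null, marked=C D F I
Mark B: refs=F, marked=B C D F I
Mark H: refs=B E, marked=B C D F H I
Mark E: refs=null B null, marked=B C D E F H I
Unmarked (collected): A G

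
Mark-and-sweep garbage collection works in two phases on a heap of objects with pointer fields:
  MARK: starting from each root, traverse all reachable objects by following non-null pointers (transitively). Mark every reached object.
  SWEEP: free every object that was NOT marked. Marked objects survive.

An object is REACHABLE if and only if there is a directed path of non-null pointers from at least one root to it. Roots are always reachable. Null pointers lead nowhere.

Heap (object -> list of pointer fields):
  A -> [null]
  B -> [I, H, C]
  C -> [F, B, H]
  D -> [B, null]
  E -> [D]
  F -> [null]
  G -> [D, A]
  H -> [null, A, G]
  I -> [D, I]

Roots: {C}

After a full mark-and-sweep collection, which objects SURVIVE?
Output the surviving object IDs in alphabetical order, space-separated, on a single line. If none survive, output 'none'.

Answer: A B C D F G H I

Derivation:
Roots: C
Mark C: refs=F B H, marked=C
Mark F: refs=null, marked=C F
Mark B: refs=I H C, marked=B C F
Mark H: refs=null A G, marked=B C F H
Mark I: refs=D I, marked=B C F H I
Mark A: refs=null, marked=A B C F H I
Mark G: refs=D A, marked=A B C F G H I
Mark D: refs=B null, marked=A B C D F G H I
Unmarked (collected): E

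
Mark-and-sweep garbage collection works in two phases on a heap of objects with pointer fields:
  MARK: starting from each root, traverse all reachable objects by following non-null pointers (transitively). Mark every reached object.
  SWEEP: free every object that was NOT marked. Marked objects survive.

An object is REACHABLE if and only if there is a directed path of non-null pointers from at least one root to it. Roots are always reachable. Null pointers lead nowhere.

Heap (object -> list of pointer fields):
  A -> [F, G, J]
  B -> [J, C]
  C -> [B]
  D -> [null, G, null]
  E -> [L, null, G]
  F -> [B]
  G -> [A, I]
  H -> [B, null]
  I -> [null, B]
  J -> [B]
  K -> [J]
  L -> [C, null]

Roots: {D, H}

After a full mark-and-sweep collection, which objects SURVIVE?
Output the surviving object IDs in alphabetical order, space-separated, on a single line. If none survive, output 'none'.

Answer: A B C D F G H I J

Derivation:
Roots: D H
Mark D: refs=null G null, marked=D
Mark H: refs=B null, marked=D H
Mark G: refs=A I, marked=D G H
Mark B: refs=J C, marked=B D G H
Mark A: refs=F G J, marked=A B D G H
Mark I: refs=null B, marked=A B D G H I
Mark J: refs=B, marked=A B D G H I J
Mark C: refs=B, marked=A B C D G H I J
Mark F: refs=B, marked=A B C D F G H I J
Unmarked (collected): E K L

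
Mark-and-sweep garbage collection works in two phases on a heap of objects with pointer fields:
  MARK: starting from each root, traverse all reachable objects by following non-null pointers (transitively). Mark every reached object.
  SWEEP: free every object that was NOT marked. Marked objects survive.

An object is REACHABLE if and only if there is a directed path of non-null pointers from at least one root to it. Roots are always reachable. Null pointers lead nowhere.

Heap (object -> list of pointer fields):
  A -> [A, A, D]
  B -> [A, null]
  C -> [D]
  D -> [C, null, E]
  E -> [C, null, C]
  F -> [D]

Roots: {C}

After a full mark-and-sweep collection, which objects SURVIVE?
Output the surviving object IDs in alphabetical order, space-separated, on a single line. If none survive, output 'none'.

Roots: C
Mark C: refs=D, marked=C
Mark D: refs=C null E, marked=C D
Mark E: refs=C null C, marked=C D E
Unmarked (collected): A B F

Answer: C D E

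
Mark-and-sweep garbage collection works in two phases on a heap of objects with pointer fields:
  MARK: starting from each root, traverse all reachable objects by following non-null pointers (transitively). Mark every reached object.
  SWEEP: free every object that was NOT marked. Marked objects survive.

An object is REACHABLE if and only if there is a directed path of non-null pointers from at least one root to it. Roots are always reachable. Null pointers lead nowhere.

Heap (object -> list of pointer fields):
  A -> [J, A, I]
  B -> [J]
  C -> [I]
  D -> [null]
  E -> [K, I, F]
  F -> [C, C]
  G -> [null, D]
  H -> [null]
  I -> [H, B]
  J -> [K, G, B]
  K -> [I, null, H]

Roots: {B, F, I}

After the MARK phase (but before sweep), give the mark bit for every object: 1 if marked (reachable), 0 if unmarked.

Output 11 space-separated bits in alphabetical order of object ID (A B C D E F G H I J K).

Roots: B F I
Mark B: refs=J, marked=B
Mark F: refs=C C, marked=B F
Mark I: refs=H B, marked=B F I
Mark J: refs=K G B, marked=B F I J
Mark C: refs=I, marked=B C F I J
Mark H: refs=null, marked=B C F H I J
Mark K: refs=I null H, marked=B C F H I J K
Mark G: refs=null D, marked=B C F G H I J K
Mark D: refs=null, marked=B C D F G H I J K
Unmarked (collected): A E

Answer: 0 1 1 1 0 1 1 1 1 1 1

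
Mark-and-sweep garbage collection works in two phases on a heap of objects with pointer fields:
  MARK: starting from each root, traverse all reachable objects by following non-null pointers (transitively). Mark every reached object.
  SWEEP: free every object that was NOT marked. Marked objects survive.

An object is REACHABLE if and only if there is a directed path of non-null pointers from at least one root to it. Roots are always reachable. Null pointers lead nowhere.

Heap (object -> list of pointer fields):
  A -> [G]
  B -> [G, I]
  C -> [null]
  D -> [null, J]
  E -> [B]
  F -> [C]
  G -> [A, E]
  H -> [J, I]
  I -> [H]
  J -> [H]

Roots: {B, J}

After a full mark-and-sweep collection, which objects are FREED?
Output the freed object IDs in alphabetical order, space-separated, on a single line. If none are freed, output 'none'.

Roots: B J
Mark B: refs=G I, marked=B
Mark J: refs=H, marked=B J
Mark G: refs=A E, marked=B G J
Mark I: refs=H, marked=B G I J
Mark H: refs=J I, marked=B G H I J
Mark A: refs=G, marked=A B G H I J
Mark E: refs=B, marked=A B E G H I J
Unmarked (collected): C D F

Answer: C D F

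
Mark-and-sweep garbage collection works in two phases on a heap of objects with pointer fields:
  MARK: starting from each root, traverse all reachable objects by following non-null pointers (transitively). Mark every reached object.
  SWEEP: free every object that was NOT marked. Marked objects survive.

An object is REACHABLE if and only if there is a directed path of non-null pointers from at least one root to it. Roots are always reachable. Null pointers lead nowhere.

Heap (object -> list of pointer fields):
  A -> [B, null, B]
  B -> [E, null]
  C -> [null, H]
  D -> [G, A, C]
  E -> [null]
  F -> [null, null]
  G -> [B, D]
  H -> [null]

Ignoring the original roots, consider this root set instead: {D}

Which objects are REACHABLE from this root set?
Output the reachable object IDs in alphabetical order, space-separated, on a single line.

Roots: D
Mark D: refs=G A C, marked=D
Mark G: refs=B D, marked=D G
Mark A: refs=B null B, marked=A D G
Mark C: refs=null H, marked=A C D G
Mark B: refs=E null, marked=A B C D G
Mark H: refs=null, marked=A B C D G H
Mark E: refs=null, marked=A B C D E G H
Unmarked (collected): F

Answer: A B C D E G H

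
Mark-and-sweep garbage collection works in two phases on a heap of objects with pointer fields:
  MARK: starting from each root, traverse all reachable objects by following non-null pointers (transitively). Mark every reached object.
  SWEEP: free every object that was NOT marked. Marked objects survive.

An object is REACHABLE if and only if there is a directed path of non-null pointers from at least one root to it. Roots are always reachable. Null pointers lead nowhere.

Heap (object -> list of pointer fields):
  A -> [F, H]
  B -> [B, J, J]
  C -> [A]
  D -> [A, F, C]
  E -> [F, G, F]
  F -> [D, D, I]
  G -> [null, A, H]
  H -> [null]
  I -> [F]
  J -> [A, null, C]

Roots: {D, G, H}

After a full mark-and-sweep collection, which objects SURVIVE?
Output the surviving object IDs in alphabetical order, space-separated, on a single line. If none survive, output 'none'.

Roots: D G H
Mark D: refs=A F C, marked=D
Mark G: refs=null A H, marked=D G
Mark H: refs=null, marked=D G H
Mark A: refs=F H, marked=A D G H
Mark F: refs=D D I, marked=A D F G H
Mark C: refs=A, marked=A C D F G H
Mark I: refs=F, marked=A C D F G H I
Unmarked (collected): B E J

Answer: A C D F G H I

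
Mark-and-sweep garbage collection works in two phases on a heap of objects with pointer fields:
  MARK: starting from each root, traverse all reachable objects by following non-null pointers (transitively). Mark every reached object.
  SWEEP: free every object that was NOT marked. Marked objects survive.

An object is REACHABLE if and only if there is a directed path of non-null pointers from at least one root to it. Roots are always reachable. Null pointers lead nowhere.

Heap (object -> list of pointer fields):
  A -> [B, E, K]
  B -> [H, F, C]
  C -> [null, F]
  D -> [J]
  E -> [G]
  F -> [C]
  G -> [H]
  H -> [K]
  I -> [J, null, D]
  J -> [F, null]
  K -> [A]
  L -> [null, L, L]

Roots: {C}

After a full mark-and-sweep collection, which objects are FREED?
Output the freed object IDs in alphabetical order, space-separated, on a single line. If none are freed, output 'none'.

Answer: A B D E G H I J K L

Derivation:
Roots: C
Mark C: refs=null F, marked=C
Mark F: refs=C, marked=C F
Unmarked (collected): A B D E G H I J K L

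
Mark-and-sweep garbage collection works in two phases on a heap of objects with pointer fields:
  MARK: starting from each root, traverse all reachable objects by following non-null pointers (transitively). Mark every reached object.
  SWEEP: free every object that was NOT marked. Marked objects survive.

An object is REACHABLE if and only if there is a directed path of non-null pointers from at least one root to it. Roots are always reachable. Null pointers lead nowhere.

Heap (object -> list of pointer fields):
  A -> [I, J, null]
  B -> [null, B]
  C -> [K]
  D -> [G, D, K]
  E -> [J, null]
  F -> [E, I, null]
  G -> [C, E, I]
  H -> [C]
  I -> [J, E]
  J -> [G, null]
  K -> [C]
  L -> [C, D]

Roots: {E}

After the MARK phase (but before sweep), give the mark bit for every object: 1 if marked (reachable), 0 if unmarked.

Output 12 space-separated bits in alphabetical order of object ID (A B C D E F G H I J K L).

Answer: 0 0 1 0 1 0 1 0 1 1 1 0

Derivation:
Roots: E
Mark E: refs=J null, marked=E
Mark J: refs=G null, marked=E J
Mark G: refs=C E I, marked=E G J
Mark C: refs=K, marked=C E G J
Mark I: refs=J E, marked=C E G I J
Mark K: refs=C, marked=C E G I J K
Unmarked (collected): A B D F H L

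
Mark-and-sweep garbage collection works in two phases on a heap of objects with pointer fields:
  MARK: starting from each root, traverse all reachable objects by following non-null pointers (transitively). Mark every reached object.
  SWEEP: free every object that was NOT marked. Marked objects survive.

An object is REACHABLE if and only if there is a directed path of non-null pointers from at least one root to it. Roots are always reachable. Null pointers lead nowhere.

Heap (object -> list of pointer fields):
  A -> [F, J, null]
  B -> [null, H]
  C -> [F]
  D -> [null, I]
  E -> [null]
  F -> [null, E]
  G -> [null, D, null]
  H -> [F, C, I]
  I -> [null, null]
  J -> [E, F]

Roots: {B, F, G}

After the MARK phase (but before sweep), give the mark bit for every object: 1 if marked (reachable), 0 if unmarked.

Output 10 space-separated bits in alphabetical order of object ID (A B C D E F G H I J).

Answer: 0 1 1 1 1 1 1 1 1 0

Derivation:
Roots: B F G
Mark B: refs=null H, marked=B
Mark F: refs=null E, marked=B F
Mark G: refs=null D null, marked=B F G
Mark H: refs=F C I, marked=B F G H
Mark E: refs=null, marked=B E F G H
Mark D: refs=null I, marked=B D E F G H
Mark C: refs=F, marked=B C D E F G H
Mark I: refs=null null, marked=B C D E F G H I
Unmarked (collected): A J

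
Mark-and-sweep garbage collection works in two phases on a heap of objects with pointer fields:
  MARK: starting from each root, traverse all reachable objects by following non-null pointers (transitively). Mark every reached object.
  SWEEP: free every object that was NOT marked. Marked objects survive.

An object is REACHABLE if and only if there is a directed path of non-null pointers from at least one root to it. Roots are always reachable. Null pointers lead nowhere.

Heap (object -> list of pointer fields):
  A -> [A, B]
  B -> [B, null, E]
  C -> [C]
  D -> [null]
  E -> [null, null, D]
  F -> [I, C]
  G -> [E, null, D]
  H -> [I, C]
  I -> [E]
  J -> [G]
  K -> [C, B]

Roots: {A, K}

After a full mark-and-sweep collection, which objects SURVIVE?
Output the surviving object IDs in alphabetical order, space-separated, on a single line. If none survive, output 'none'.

Roots: A K
Mark A: refs=A B, marked=A
Mark K: refs=C B, marked=A K
Mark B: refs=B null E, marked=A B K
Mark C: refs=C, marked=A B C K
Mark E: refs=null null D, marked=A B C E K
Mark D: refs=null, marked=A B C D E K
Unmarked (collected): F G H I J

Answer: A B C D E K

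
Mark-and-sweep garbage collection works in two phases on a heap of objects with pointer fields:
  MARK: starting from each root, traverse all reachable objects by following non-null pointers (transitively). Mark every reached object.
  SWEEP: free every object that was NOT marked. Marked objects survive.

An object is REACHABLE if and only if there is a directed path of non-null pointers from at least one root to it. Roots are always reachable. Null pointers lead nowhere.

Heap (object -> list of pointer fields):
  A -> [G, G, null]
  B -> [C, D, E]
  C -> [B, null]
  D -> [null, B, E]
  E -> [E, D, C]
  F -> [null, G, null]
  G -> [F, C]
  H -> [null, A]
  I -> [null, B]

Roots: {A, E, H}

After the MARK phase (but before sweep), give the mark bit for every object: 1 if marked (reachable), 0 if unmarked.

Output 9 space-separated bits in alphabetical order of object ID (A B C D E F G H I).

Roots: A E H
Mark A: refs=G G null, marked=A
Mark E: refs=E D C, marked=A E
Mark H: refs=null A, marked=A E H
Mark G: refs=F C, marked=A E G H
Mark D: refs=null B E, marked=A D E G H
Mark C: refs=B null, marked=A C D E G H
Mark F: refs=null G null, marked=A C D E F G H
Mark B: refs=C D E, marked=A B C D E F G H
Unmarked (collected): I

Answer: 1 1 1 1 1 1 1 1 0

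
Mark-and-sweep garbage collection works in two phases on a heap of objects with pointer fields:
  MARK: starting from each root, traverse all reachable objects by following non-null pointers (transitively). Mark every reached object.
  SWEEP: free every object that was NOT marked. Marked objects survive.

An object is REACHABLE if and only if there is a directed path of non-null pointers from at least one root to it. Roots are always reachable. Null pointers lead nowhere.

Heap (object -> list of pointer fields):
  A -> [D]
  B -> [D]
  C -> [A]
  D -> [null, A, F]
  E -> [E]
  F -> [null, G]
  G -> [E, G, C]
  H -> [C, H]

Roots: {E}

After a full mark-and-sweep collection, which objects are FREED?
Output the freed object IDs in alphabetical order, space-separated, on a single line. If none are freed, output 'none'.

Roots: E
Mark E: refs=E, marked=E
Unmarked (collected): A B C D F G H

Answer: A B C D F G H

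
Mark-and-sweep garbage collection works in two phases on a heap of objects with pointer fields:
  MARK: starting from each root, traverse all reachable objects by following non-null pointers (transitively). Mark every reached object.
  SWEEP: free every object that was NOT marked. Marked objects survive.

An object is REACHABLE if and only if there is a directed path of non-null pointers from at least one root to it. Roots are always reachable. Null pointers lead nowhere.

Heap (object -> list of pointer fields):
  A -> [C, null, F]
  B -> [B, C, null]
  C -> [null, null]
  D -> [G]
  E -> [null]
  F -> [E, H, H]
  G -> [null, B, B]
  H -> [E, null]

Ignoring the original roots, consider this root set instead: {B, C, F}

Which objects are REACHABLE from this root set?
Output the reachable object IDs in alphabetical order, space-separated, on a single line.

Roots: B C F
Mark B: refs=B C null, marked=B
Mark C: refs=null null, marked=B C
Mark F: refs=E H H, marked=B C F
Mark E: refs=null, marked=B C E F
Mark H: refs=E null, marked=B C E F H
Unmarked (collected): A D G

Answer: B C E F H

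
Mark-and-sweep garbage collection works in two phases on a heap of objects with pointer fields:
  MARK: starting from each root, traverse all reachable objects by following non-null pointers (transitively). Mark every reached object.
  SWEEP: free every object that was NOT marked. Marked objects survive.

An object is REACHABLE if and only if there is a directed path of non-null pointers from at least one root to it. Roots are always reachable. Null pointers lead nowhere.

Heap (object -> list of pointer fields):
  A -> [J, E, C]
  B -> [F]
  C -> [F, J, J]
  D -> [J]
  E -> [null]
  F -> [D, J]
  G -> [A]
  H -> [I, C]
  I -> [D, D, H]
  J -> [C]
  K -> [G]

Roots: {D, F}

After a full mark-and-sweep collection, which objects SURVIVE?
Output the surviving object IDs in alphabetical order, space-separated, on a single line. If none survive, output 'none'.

Answer: C D F J

Derivation:
Roots: D F
Mark D: refs=J, marked=D
Mark F: refs=D J, marked=D F
Mark J: refs=C, marked=D F J
Mark C: refs=F J J, marked=C D F J
Unmarked (collected): A B E G H I K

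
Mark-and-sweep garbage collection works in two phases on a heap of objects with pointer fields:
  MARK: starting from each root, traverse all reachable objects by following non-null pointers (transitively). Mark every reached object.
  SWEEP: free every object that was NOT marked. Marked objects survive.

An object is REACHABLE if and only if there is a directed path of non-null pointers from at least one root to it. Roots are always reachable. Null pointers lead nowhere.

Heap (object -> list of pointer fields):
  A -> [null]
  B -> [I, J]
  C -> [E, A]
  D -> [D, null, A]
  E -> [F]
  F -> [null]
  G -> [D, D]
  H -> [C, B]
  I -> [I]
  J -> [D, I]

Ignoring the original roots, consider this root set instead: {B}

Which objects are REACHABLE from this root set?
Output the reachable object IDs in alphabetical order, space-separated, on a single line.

Roots: B
Mark B: refs=I J, marked=B
Mark I: refs=I, marked=B I
Mark J: refs=D I, marked=B I J
Mark D: refs=D null A, marked=B D I J
Mark A: refs=null, marked=A B D I J
Unmarked (collected): C E F G H

Answer: A B D I J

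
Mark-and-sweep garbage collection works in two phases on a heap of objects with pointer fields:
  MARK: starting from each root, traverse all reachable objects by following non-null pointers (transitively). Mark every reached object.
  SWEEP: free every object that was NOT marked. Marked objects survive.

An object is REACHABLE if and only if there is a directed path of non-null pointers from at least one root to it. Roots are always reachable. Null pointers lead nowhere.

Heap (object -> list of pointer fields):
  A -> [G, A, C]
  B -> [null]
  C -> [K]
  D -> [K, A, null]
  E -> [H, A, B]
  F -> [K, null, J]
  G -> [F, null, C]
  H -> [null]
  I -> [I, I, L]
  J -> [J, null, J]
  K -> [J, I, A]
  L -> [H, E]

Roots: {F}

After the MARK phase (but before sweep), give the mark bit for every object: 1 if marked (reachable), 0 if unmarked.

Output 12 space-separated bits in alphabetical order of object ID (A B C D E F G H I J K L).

Answer: 1 1 1 0 1 1 1 1 1 1 1 1

Derivation:
Roots: F
Mark F: refs=K null J, marked=F
Mark K: refs=J I A, marked=F K
Mark J: refs=J null J, marked=F J K
Mark I: refs=I I L, marked=F I J K
Mark A: refs=G A C, marked=A F I J K
Mark L: refs=H E, marked=A F I J K L
Mark G: refs=F null C, marked=A F G I J K L
Mark C: refs=K, marked=A C F G I J K L
Mark H: refs=null, marked=A C F G H I J K L
Mark E: refs=H A B, marked=A C E F G H I J K L
Mark B: refs=null, marked=A B C E F G H I J K L
Unmarked (collected): D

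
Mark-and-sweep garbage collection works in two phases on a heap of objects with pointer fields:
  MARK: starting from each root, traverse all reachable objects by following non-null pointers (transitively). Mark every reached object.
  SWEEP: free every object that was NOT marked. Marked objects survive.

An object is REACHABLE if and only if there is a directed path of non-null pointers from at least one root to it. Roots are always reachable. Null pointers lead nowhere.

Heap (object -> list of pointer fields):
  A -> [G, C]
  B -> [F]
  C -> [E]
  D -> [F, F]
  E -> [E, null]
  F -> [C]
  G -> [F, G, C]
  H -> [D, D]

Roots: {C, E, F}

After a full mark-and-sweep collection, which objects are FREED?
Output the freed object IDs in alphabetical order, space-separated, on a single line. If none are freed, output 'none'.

Answer: A B D G H

Derivation:
Roots: C E F
Mark C: refs=E, marked=C
Mark E: refs=E null, marked=C E
Mark F: refs=C, marked=C E F
Unmarked (collected): A B D G H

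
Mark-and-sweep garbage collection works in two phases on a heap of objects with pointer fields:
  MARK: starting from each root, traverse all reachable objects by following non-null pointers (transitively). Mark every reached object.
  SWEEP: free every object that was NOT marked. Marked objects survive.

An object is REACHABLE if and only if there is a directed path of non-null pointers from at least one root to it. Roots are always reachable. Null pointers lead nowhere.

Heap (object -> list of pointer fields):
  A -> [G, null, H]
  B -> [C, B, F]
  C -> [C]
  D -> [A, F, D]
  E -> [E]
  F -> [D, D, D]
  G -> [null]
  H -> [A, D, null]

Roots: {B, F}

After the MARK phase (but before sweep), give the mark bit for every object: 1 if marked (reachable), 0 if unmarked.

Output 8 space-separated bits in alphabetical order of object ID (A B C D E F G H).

Roots: B F
Mark B: refs=C B F, marked=B
Mark F: refs=D D D, marked=B F
Mark C: refs=C, marked=B C F
Mark D: refs=A F D, marked=B C D F
Mark A: refs=G null H, marked=A B C D F
Mark G: refs=null, marked=A B C D F G
Mark H: refs=A D null, marked=A B C D F G H
Unmarked (collected): E

Answer: 1 1 1 1 0 1 1 1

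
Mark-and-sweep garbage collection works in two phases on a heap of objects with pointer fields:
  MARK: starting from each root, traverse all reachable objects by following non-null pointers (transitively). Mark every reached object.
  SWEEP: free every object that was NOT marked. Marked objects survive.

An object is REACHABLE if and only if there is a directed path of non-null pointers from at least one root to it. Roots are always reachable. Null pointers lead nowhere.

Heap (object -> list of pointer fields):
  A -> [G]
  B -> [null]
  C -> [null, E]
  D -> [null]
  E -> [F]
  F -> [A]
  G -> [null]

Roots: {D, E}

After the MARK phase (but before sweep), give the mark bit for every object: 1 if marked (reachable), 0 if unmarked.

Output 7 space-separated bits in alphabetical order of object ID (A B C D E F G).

Roots: D E
Mark D: refs=null, marked=D
Mark E: refs=F, marked=D E
Mark F: refs=A, marked=D E F
Mark A: refs=G, marked=A D E F
Mark G: refs=null, marked=A D E F G
Unmarked (collected): B C

Answer: 1 0 0 1 1 1 1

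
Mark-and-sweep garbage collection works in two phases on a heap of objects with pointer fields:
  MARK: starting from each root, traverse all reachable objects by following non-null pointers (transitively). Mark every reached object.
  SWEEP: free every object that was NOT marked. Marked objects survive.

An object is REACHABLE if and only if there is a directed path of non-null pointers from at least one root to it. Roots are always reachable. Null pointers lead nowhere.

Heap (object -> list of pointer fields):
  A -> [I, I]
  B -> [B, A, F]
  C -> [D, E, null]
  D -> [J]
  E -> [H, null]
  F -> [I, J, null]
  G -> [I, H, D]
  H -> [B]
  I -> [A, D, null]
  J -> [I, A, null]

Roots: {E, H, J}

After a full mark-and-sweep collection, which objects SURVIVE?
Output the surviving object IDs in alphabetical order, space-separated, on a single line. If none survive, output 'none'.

Answer: A B D E F H I J

Derivation:
Roots: E H J
Mark E: refs=H null, marked=E
Mark H: refs=B, marked=E H
Mark J: refs=I A null, marked=E H J
Mark B: refs=B A F, marked=B E H J
Mark I: refs=A D null, marked=B E H I J
Mark A: refs=I I, marked=A B E H I J
Mark F: refs=I J null, marked=A B E F H I J
Mark D: refs=J, marked=A B D E F H I J
Unmarked (collected): C G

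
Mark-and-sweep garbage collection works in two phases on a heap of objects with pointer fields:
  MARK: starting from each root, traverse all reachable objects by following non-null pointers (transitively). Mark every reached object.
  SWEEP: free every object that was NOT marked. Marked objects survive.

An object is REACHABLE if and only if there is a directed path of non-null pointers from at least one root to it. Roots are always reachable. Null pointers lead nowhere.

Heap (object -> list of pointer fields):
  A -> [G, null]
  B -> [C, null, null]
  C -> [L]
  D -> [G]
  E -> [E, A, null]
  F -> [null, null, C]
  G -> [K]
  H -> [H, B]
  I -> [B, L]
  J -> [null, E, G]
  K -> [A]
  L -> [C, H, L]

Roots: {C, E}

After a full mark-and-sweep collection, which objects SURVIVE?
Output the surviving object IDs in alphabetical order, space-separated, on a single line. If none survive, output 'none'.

Roots: C E
Mark C: refs=L, marked=C
Mark E: refs=E A null, marked=C E
Mark L: refs=C H L, marked=C E L
Mark A: refs=G null, marked=A C E L
Mark H: refs=H B, marked=A C E H L
Mark G: refs=K, marked=A C E G H L
Mark B: refs=C null null, marked=A B C E G H L
Mark K: refs=A, marked=A B C E G H K L
Unmarked (collected): D F I J

Answer: A B C E G H K L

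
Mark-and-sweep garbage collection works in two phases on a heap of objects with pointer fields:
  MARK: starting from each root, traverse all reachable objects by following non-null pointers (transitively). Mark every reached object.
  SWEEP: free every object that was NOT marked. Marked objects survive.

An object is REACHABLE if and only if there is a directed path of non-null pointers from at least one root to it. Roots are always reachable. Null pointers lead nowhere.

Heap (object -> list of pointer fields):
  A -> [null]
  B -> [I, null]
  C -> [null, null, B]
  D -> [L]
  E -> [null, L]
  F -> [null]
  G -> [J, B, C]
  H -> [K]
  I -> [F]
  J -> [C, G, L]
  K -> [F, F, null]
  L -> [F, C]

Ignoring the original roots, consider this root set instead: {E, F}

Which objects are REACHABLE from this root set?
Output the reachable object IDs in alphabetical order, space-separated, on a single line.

Answer: B C E F I L

Derivation:
Roots: E F
Mark E: refs=null L, marked=E
Mark F: refs=null, marked=E F
Mark L: refs=F C, marked=E F L
Mark C: refs=null null B, marked=C E F L
Mark B: refs=I null, marked=B C E F L
Mark I: refs=F, marked=B C E F I L
Unmarked (collected): A D G H J K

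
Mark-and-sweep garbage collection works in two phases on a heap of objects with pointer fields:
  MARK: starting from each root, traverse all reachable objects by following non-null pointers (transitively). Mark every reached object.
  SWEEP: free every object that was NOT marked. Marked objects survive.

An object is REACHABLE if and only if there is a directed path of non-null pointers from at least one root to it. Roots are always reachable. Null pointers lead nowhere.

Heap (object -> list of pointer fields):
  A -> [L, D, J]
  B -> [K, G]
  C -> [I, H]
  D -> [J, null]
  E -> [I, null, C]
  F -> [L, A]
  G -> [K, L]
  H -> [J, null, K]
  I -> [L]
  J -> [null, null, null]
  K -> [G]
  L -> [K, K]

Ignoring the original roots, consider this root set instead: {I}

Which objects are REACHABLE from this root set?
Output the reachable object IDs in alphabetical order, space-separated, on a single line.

Roots: I
Mark I: refs=L, marked=I
Mark L: refs=K K, marked=I L
Mark K: refs=G, marked=I K L
Mark G: refs=K L, marked=G I K L
Unmarked (collected): A B C D E F H J

Answer: G I K L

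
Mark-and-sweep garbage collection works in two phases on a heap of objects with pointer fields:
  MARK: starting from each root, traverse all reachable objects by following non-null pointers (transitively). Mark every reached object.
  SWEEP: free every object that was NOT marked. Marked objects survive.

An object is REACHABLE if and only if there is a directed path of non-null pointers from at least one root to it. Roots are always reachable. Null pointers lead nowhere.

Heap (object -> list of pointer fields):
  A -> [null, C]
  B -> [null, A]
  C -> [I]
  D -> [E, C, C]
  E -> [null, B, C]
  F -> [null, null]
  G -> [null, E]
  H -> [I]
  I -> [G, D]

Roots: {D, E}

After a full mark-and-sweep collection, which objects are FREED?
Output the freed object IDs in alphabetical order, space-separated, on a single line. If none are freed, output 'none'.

Roots: D E
Mark D: refs=E C C, marked=D
Mark E: refs=null B C, marked=D E
Mark C: refs=I, marked=C D E
Mark B: refs=null A, marked=B C D E
Mark I: refs=G D, marked=B C D E I
Mark A: refs=null C, marked=A B C D E I
Mark G: refs=null E, marked=A B C D E G I
Unmarked (collected): F H

Answer: F H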